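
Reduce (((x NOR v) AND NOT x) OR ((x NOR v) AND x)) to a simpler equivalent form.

By distribution ((E AND v) OR (E AND NOT v) = E):
= (x NOR v)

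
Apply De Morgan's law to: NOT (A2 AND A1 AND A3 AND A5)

NOT A2 OR NOT A1 OR NOT A3 OR NOT A5
De Morgan's: NOT(AND of terms) = OR of negations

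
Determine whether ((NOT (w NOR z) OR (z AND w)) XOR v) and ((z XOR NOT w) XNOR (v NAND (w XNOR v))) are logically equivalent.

No. Counterexample: with z=0, v=0, w=0, Expression 1 = 0 but Expression 2 = 1.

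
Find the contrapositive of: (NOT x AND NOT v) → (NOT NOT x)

Contrapositive: NOT x → NOT (NOT x AND NOT v)
Note: A statement and its contrapositive are logically equivalent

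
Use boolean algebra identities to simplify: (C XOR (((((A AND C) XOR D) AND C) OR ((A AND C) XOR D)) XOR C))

By XOR self-cancellation ((E XOR v) XOR v = E) then absorption (E OR (E AND v) = E):
= ((A AND C) XOR D)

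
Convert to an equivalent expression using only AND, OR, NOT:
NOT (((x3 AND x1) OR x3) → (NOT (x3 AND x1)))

((x3 AND x1) OR x3) AND (x3 AND x1)
(Negated implication: NOT(A → B) = A AND NOT B)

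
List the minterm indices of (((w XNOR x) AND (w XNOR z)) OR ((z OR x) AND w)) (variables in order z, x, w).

Σm(0, 3, 5, 7) = (NOT z AND NOT x AND NOT w) OR (NOT z AND x AND w) OR (z AND NOT x AND w) OR (z AND x AND w)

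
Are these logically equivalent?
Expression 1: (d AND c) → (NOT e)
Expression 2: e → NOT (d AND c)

Yes, Contrapositive is always equivalent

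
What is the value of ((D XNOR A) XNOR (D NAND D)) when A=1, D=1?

Substituting: ((1 XNOR 1) XNOR (1 NAND 1))
= 0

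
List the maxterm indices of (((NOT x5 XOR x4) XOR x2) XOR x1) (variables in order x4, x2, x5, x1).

ΠM(1, 2, 4, 7, 8, 11, 13, 14) = (x4 OR x2 OR x5 OR NOT x1) AND (x4 OR x2 OR NOT x5 OR x1) AND (x4 OR NOT x2 OR x5 OR x1) AND (x4 OR NOT x2 OR NOT x5 OR NOT x1) AND (NOT x4 OR x2 OR x5 OR x1) AND (NOT x4 OR x2 OR NOT x5 OR NOT x1) AND (NOT x4 OR NOT x2 OR x5 OR NOT x1) AND (NOT x4 OR NOT x2 OR NOT x5 OR x1)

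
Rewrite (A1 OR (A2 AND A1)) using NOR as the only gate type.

((A1 NOR ((A2 NOR A2) NOR (A1 NOR A1))) NOR (A1 NOR ((A2 NOR A2) NOR (A1 NOR A1))))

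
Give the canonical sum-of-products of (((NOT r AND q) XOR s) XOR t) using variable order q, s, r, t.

Σm(1, 3, 4, 6, 8, 11, 13, 14) = (NOT q AND NOT s AND NOT r AND t) OR (NOT q AND NOT s AND r AND t) OR (NOT q AND s AND NOT r AND NOT t) OR (NOT q AND s AND r AND NOT t) OR (q AND NOT s AND NOT r AND NOT t) OR (q AND NOT s AND r AND t) OR (q AND s AND NOT r AND t) OR (q AND s AND r AND NOT t)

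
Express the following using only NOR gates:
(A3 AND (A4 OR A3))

((A3 NOR A3) NOR (((A4 NOR A3) NOR (A4 NOR A3)) NOR ((A4 NOR A3) NOR (A4 NOR A3))))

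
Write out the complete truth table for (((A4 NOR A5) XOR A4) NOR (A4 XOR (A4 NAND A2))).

A5 | A4 | A2 | Output
---------------------
0 | 0 | 0 | 0
0 | 0 | 1 | 0
0 | 1 | 0 | 0
0 | 1 | 1 | 0
1 | 0 | 0 | 0
1 | 0 | 1 | 0
1 | 1 | 0 | 0
1 | 1 | 1 | 0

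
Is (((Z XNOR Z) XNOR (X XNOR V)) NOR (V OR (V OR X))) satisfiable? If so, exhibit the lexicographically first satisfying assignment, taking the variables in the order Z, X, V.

UNSATISFIABLE - no assignment makes this expression true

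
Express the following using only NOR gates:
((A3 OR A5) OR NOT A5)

((((A3 NOR A5) NOR (A3 NOR A5)) NOR (A5 NOR A5)) NOR (((A3 NOR A5) NOR (A3 NOR A5)) NOR (A5 NOR A5)))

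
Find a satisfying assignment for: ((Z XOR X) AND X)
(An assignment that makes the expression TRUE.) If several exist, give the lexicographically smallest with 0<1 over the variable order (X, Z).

X=1, Z=0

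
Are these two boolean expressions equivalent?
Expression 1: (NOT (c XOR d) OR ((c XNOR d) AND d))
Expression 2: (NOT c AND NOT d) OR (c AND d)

Yes, they are equivalent — the two output columns agree on all 4 assignments:
c | d | Expression 1 | Expression 2
-----------------------------------
0 | 0 | 1 | 1
0 | 1 | 0 | 0
1 | 0 | 0 | 0
1 | 1 | 1 | 1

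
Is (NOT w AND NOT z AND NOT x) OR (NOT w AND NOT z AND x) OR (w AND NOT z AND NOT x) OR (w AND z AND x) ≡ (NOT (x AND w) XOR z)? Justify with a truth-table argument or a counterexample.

Yes, they are equivalent — the two output columns agree on all 8 assignments:
w | z | x | Expression 1 | Expression 2
---------------------------------------
0 | 0 | 0 | 1 | 1
0 | 0 | 1 | 1 | 1
0 | 1 | 0 | 0 | 0
0 | 1 | 1 | 0 | 0
1 | 0 | 0 | 1 | 1
1 | 0 | 1 | 0 | 0
1 | 1 | 0 | 0 | 0
1 | 1 | 1 | 1 | 1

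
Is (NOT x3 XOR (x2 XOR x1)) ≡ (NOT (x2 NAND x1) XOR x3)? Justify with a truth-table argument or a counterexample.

No. Counterexample: with x1=0, x2=0, x3=0, Expression 1 = 1 but Expression 2 = 0.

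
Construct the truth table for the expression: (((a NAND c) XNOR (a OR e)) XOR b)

e | b | c | a | Output
----------------------
0 | 0 | 0 | 0 | 0
0 | 0 | 0 | 1 | 1
0 | 0 | 1 | 0 | 0
0 | 0 | 1 | 1 | 0
0 | 1 | 0 | 0 | 1
0 | 1 | 0 | 1 | 0
0 | 1 | 1 | 0 | 1
0 | 1 | 1 | 1 | 1
1 | 0 | 0 | 0 | 1
1 | 0 | 0 | 1 | 1
1 | 0 | 1 | 0 | 1
1 | 0 | 1 | 1 | 0
1 | 1 | 0 | 0 | 0
1 | 1 | 0 | 1 | 0
1 | 1 | 1 | 0 | 0
1 | 1 | 1 | 1 | 1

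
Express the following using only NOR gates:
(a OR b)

((a NOR b) NOR (a NOR b))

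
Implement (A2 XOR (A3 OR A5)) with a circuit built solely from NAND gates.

((A2 NAND (A2 NAND ((A3 NAND A3) NAND (A5 NAND A5)))) NAND (((A3 NAND A3) NAND (A5 NAND A5)) NAND (A2 NAND ((A3 NAND A3) NAND (A5 NAND A5)))))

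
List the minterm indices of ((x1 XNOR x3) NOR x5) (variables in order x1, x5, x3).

Σm(1, 4) = (NOT x1 AND NOT x5 AND x3) OR (x1 AND NOT x5 AND NOT x3)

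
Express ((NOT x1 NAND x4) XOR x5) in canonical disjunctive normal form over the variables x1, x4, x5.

(NOT x1 AND NOT x4 AND NOT x5) OR (NOT x1 AND x4 AND x5) OR (x1 AND NOT x4 AND NOT x5) OR (x1 AND x4 AND NOT x5)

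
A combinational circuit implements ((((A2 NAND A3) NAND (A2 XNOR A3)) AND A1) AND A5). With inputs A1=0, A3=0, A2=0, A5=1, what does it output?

Substituting: ((((0 NAND 0) NAND (0 XNOR 0)) AND 0) AND 1)
= 0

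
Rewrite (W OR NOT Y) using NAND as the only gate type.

((W NAND W) NAND ((Y NAND Y) NAND (Y NAND Y)))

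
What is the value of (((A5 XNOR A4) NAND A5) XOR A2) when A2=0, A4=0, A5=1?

Substituting: (((1 XNOR 0) NAND 1) XOR 0)
= 1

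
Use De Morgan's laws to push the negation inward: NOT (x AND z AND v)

NOT x OR NOT z OR NOT v
De Morgan's: NOT(AND of terms) = OR of negations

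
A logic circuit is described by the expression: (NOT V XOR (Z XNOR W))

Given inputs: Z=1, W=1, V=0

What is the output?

Substituting: (NOT 0 XOR (1 XNOR 1))
= 0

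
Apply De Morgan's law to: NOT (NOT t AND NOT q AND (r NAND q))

t OR q OR NOT (r NAND q)
De Morgan's: NOT(AND of terms) = OR of negations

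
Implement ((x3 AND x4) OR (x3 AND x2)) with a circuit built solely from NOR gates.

((((x3 NOR x3) NOR (x4 NOR x4)) NOR ((x3 NOR x3) NOR (x2 NOR x2))) NOR (((x3 NOR x3) NOR (x4 NOR x4)) NOR ((x3 NOR x3) NOR (x2 NOR x2))))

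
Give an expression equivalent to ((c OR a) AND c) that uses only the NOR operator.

((((c NOR a) NOR (c NOR a)) NOR ((c NOR a) NOR (c NOR a))) NOR (c NOR c))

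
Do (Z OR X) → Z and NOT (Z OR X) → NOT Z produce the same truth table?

No, Inverse is not equivalent to original (counterexample: X=1, Z=0, Y=0)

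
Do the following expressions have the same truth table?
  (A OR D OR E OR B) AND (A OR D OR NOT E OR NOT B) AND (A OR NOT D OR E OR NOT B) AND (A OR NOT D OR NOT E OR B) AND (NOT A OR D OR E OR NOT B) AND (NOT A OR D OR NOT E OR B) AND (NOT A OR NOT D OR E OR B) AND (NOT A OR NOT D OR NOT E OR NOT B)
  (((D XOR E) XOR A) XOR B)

Yes, they are equivalent — the two output columns agree on all 16 assignments:
A | D | E | B | Expression 1 | Expression 2
-------------------------------------------
0 | 0 | 0 | 0 | 0 | 0
0 | 0 | 0 | 1 | 1 | 1
0 | 0 | 1 | 0 | 1 | 1
0 | 0 | 1 | 1 | 0 | 0
0 | 1 | 0 | 0 | 1 | 1
0 | 1 | 0 | 1 | 0 | 0
0 | 1 | 1 | 0 | 0 | 0
0 | 1 | 1 | 1 | 1 | 1
1 | 0 | 0 | 0 | 1 | 1
1 | 0 | 0 | 1 | 0 | 0
1 | 0 | 1 | 0 | 0 | 0
1 | 0 | 1 | 1 | 1 | 1
1 | 1 | 0 | 0 | 0 | 0
1 | 1 | 0 | 1 | 1 | 1
1 | 1 | 1 | 0 | 1 | 1
1 | 1 | 1 | 1 | 0 | 0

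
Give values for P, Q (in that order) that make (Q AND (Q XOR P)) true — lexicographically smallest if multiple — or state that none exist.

P=0, Q=1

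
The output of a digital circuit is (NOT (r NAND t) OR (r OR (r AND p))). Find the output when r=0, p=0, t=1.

Substituting: (NOT (0 NAND 1) OR (0 OR (0 AND 0)))
= 0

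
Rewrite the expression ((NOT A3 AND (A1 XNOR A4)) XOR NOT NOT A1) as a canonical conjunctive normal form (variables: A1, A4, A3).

(A1 OR A4 OR NOT A3) AND (A1 OR NOT A4 OR A3) AND (A1 OR NOT A4 OR NOT A3) AND (NOT A1 OR NOT A4 OR A3)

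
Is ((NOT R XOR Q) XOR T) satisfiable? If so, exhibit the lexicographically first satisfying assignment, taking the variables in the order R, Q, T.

R=0, Q=0, T=0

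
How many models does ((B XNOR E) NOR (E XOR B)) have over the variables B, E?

No assignment satisfies the expression.
Count: 0 out of 4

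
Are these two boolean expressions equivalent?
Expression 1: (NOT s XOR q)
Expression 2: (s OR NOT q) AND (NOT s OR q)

Yes, they are equivalent — the two output columns agree on all 4 assignments:
s | q | Expression 1 | Expression 2
-----------------------------------
0 | 0 | 1 | 1
0 | 1 | 0 | 0
1 | 0 | 0 | 0
1 | 1 | 1 | 1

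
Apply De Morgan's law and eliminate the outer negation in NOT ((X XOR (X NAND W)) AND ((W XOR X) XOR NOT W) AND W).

NOT (X XOR (X NAND W)) OR NOT ((W XOR X) XOR NOT W) OR NOT W
De Morgan's: NOT(AND of terms) = OR of negations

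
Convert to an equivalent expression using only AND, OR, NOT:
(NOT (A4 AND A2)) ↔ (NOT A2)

((NOT (A4 AND A2)) AND (NOT A2)) OR ((A4 AND A2) AND A2)
(Biconditional = both true or both false)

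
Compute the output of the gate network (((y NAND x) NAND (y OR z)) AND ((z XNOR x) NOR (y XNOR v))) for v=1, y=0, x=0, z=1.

Substituting: (((0 NAND 0) NAND (0 OR 1)) AND ((1 XNOR 0) NOR (0 XNOR 1)))
= 0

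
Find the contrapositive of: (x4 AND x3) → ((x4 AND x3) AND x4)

Contrapositive: NOT ((x4 AND x3) AND x4) → NOT (x4 AND x3)
Note: A statement and its contrapositive are logically equivalent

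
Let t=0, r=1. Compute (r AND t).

Substituting: (1 AND 0)
= 0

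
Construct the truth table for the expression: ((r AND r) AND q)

r | q | Output
--------------
0 | 0 | 0
0 | 1 | 0
1 | 0 | 0
1 | 1 | 1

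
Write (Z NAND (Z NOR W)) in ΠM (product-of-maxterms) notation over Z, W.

ΠM() = TRUE (no maxterms)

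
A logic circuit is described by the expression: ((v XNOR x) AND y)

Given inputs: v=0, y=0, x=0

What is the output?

Substituting: ((0 XNOR 0) AND 0)
= 0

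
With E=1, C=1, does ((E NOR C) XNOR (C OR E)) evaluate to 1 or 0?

Substituting: ((1 NOR 1) XNOR (1 OR 1))
= 0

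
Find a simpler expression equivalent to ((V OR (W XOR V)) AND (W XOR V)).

By absorption (E AND (E OR v) = E):
= (W XOR V)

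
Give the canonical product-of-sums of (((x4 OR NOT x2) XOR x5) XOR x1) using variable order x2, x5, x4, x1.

ΠM(1, 3, 4, 6, 8, 11, 13, 14) = (x2 OR x5 OR x4 OR NOT x1) AND (x2 OR x5 OR NOT x4 OR NOT x1) AND (x2 OR NOT x5 OR x4 OR x1) AND (x2 OR NOT x5 OR NOT x4 OR x1) AND (NOT x2 OR x5 OR x4 OR x1) AND (NOT x2 OR x5 OR NOT x4 OR NOT x1) AND (NOT x2 OR NOT x5 OR x4 OR NOT x1) AND (NOT x2 OR NOT x5 OR NOT x4 OR x1)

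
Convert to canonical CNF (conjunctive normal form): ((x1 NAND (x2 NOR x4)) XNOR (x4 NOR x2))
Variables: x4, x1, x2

(x4 OR x1 OR NOT x2) AND (x4 OR NOT x1 OR x2) AND (x4 OR NOT x1 OR NOT x2) AND (NOT x4 OR x1 OR x2) AND (NOT x4 OR x1 OR NOT x2) AND (NOT x4 OR NOT x1 OR x2) AND (NOT x4 OR NOT x1 OR NOT x2)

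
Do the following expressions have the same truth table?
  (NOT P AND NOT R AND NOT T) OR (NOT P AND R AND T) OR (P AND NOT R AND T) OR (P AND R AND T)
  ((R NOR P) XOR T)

Yes, they are equivalent — the two output columns agree on all 8 assignments:
P | R | T | Expression 1 | Expression 2
---------------------------------------
0 | 0 | 0 | 1 | 1
0 | 0 | 1 | 0 | 0
0 | 1 | 0 | 0 | 0
0 | 1 | 1 | 1 | 1
1 | 0 | 0 | 0 | 0
1 | 0 | 1 | 1 | 1
1 | 1 | 0 | 0 | 0
1 | 1 | 1 | 1 | 1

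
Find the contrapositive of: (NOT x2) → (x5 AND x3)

Contrapositive: NOT (x5 AND x3) → x2
Note: A statement and its contrapositive are logically equivalent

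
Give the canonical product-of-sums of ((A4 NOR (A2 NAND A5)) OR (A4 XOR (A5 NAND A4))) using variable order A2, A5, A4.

ΠM(1, 5) = (A2 OR A5 OR NOT A4) AND (NOT A2 OR A5 OR NOT A4)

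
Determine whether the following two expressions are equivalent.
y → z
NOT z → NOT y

Yes, Contrapositive is always equivalent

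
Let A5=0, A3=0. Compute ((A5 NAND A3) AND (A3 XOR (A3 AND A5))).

Substituting: ((0 NAND 0) AND (0 XOR (0 AND 0)))
= 0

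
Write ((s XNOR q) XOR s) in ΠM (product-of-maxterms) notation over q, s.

ΠM(2, 3) = (NOT q OR s) AND (NOT q OR NOT s)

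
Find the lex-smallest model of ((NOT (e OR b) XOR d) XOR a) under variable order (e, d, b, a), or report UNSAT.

e=0, d=0, b=0, a=0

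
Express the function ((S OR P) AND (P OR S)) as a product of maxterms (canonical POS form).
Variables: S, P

ΠM(0) = (S OR P)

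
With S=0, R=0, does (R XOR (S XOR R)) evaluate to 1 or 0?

Substituting: (0 XOR (0 XOR 0))
= 0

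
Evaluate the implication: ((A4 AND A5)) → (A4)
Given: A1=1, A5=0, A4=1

Antecedent ((A4 AND A5)) = 0; consequent (A4) = 1.
0 → 1 = 1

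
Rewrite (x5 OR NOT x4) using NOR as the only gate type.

((x5 NOR (x4 NOR x4)) NOR (x5 NOR (x4 NOR x4)))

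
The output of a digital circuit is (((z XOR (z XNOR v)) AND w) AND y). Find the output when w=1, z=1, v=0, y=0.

Substituting: (((1 XOR (1 XNOR 0)) AND 1) AND 0)
= 0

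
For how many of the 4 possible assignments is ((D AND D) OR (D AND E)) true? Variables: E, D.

Satisfying assignments: (0,1), (1,1)
Count: 2 out of 4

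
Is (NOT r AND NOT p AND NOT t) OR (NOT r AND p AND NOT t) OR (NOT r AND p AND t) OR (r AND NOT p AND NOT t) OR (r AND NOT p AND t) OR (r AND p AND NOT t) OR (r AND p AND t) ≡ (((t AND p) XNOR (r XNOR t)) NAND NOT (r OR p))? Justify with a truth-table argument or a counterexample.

Yes, they are equivalent — the two output columns agree on all 8 assignments:
r | p | t | Expression 1 | Expression 2
---------------------------------------
0 | 0 | 0 | 1 | 1
0 | 0 | 1 | 0 | 0
0 | 1 | 0 | 1 | 1
0 | 1 | 1 | 1 | 1
1 | 0 | 0 | 1 | 1
1 | 0 | 1 | 1 | 1
1 | 1 | 0 | 1 | 1
1 | 1 | 1 | 1 | 1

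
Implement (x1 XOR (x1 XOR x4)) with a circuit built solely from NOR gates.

((((x1 NOR ((((x1 NOR x4) NOR (x1 NOR x4)) NOR ((x1 NOR x4) NOR (x1 NOR x4))) NOR ((((x1 NOR x1) NOR (x4 NOR x4)) NOR ((x1 NOR x1) NOR (x4 NOR x4))) NOR (((x1 NOR x1) NOR (x4 NOR x4)) NOR ((x1 NOR x1) NOR (x4 NOR x4)))))) NOR (x1 NOR ((((x1 NOR x4) NOR (x1 NOR x4)) NOR ((x1 NOR x4) NOR (x1 NOR x4))) NOR ((((x1 NOR x1) NOR (x4 NOR x4)) NOR ((x1 NOR x1) NOR (x4 NOR x4))) NOR (((x1 NOR x1) NOR (x4 NOR x4)) NOR ((x1 NOR x1) NOR (x4 NOR x4))))))) NOR ((x1 NOR ((((x1 NOR x4) NOR (x1 NOR x4)) NOR ((x1 NOR x4) NOR (x1 NOR x4))) NOR ((((x1 NOR x1) NOR (x4 NOR x4)) NOR ((x1 NOR x1) NOR (x4 NOR x4))) NOR (((x1 NOR x1) NOR (x4 NOR x4)) NOR ((x1 NOR x1) NOR (x4 NOR x4)))))) NOR (x1 NOR ((((x1 NOR x4) NOR (x1 NOR x4)) NOR ((x1 NOR x4) NOR (x1 NOR x4))) NOR ((((x1 NOR x1) NOR (x4 NOR x4)) NOR ((x1 NOR x1) NOR (x4 NOR x4))) NOR (((x1 NOR x1) NOR (x4 NOR x4)) NOR ((x1 NOR x1) NOR (x4 NOR x4)))))))) NOR ((((x1 NOR x1) NOR (((((x1 NOR x4) NOR (x1 NOR x4)) NOR ((x1 NOR x4) NOR (x1 NOR x4))) NOR ((((x1 NOR x1) NOR (x4 NOR x4)) NOR ((x1 NOR x1) NOR (x4 NOR x4))) NOR (((x1 NOR x1) NOR (x4 NOR x4)) NOR ((x1 NOR x1) NOR (x4 NOR x4))))) NOR ((((x1 NOR x4) NOR (x1 NOR x4)) NOR ((x1 NOR x4) NOR (x1 NOR x4))) NOR ((((x1 NOR x1) NOR (x4 NOR x4)) NOR ((x1 NOR x1) NOR (x4 NOR x4))) NOR (((x1 NOR x1) NOR (x4 NOR x4)) NOR ((x1 NOR x1) NOR (x4 NOR x4))))))) NOR ((x1 NOR x1) NOR (((((x1 NOR x4) NOR (x1 NOR x4)) NOR ((x1 NOR x4) NOR (x1 NOR x4))) NOR ((((x1 NOR x1) NOR (x4 NOR x4)) NOR ((x1 NOR x1) NOR (x4 NOR x4))) NOR (((x1 NOR x1) NOR (x4 NOR x4)) NOR ((x1 NOR x1) NOR (x4 NOR x4))))) NOR ((((x1 NOR x4) NOR (x1 NOR x4)) NOR ((x1 NOR x4) NOR (x1 NOR x4))) NOR ((((x1 NOR x1) NOR (x4 NOR x4)) NOR ((x1 NOR x1) NOR (x4 NOR x4))) NOR (((x1 NOR x1) NOR (x4 NOR x4)) NOR ((x1 NOR x1) NOR (x4 NOR x4)))))))) NOR (((x1 NOR x1) NOR (((((x1 NOR x4) NOR (x1 NOR x4)) NOR ((x1 NOR x4) NOR (x1 NOR x4))) NOR ((((x1 NOR x1) NOR (x4 NOR x4)) NOR ((x1 NOR x1) NOR (x4 NOR x4))) NOR (((x1 NOR x1) NOR (x4 NOR x4)) NOR ((x1 NOR x1) NOR (x4 NOR x4))))) NOR ((((x1 NOR x4) NOR (x1 NOR x4)) NOR ((x1 NOR x4) NOR (x1 NOR x4))) NOR ((((x1 NOR x1) NOR (x4 NOR x4)) NOR ((x1 NOR x1) NOR (x4 NOR x4))) NOR (((x1 NOR x1) NOR (x4 NOR x4)) NOR ((x1 NOR x1) NOR (x4 NOR x4))))))) NOR ((x1 NOR x1) NOR (((((x1 NOR x4) NOR (x1 NOR x4)) NOR ((x1 NOR x4) NOR (x1 NOR x4))) NOR ((((x1 NOR x1) NOR (x4 NOR x4)) NOR ((x1 NOR x1) NOR (x4 NOR x4))) NOR (((x1 NOR x1) NOR (x4 NOR x4)) NOR ((x1 NOR x1) NOR (x4 NOR x4))))) NOR ((((x1 NOR x4) NOR (x1 NOR x4)) NOR ((x1 NOR x4) NOR (x1 NOR x4))) NOR ((((x1 NOR x1) NOR (x4 NOR x4)) NOR ((x1 NOR x1) NOR (x4 NOR x4))) NOR (((x1 NOR x1) NOR (x4 NOR x4)) NOR ((x1 NOR x1) NOR (x4 NOR x4))))))))))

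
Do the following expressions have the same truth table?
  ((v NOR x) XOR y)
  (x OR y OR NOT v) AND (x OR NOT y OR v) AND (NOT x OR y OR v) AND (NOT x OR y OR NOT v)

Yes, they are equivalent — the two output columns agree on all 8 assignments:
x | y | v | Expression 1 | Expression 2
---------------------------------------
0 | 0 | 0 | 1 | 1
0 | 0 | 1 | 0 | 0
0 | 1 | 0 | 0 | 0
0 | 1 | 1 | 1 | 1
1 | 0 | 0 | 0 | 0
1 | 0 | 1 | 0 | 0
1 | 1 | 0 | 1 | 1
1 | 1 | 1 | 1 | 1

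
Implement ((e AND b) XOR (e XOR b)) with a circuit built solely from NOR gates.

((((((e NOR e) NOR (b NOR b)) NOR ((((e NOR b) NOR (e NOR b)) NOR ((e NOR b) NOR (e NOR b))) NOR ((((e NOR e) NOR (b NOR b)) NOR ((e NOR e) NOR (b NOR b))) NOR (((e NOR e) NOR (b NOR b)) NOR ((e NOR e) NOR (b NOR b)))))) NOR (((e NOR e) NOR (b NOR b)) NOR ((((e NOR b) NOR (e NOR b)) NOR ((e NOR b) NOR (e NOR b))) NOR ((((e NOR e) NOR (b NOR b)) NOR ((e NOR e) NOR (b NOR b))) NOR (((e NOR e) NOR (b NOR b)) NOR ((e NOR e) NOR (b NOR b))))))) NOR ((((e NOR e) NOR (b NOR b)) NOR ((((e NOR b) NOR (e NOR b)) NOR ((e NOR b) NOR (e NOR b))) NOR ((((e NOR e) NOR (b NOR b)) NOR ((e NOR e) NOR (b NOR b))) NOR (((e NOR e) NOR (b NOR b)) NOR ((e NOR e) NOR (b NOR b)))))) NOR (((e NOR e) NOR (b NOR b)) NOR ((((e NOR b) NOR (e NOR b)) NOR ((e NOR b) NOR (e NOR b))) NOR ((((e NOR e) NOR (b NOR b)) NOR ((e NOR e) NOR (b NOR b))) NOR (((e NOR e) NOR (b NOR b)) NOR ((e NOR e) NOR (b NOR b)))))))) NOR ((((((e NOR e) NOR (b NOR b)) NOR ((e NOR e) NOR (b NOR b))) NOR (((((e NOR b) NOR (e NOR b)) NOR ((e NOR b) NOR (e NOR b))) NOR ((((e NOR e) NOR (b NOR b)) NOR ((e NOR e) NOR (b NOR b))) NOR (((e NOR e) NOR (b NOR b)) NOR ((e NOR e) NOR (b NOR b))))) NOR ((((e NOR b) NOR (e NOR b)) NOR ((e NOR b) NOR (e NOR b))) NOR ((((e NOR e) NOR (b NOR b)) NOR ((e NOR e) NOR (b NOR b))) NOR (((e NOR e) NOR (b NOR b)) NOR ((e NOR e) NOR (b NOR b))))))) NOR ((((e NOR e) NOR (b NOR b)) NOR ((e NOR e) NOR (b NOR b))) NOR (((((e NOR b) NOR (e NOR b)) NOR ((e NOR b) NOR (e NOR b))) NOR ((((e NOR e) NOR (b NOR b)) NOR ((e NOR e) NOR (b NOR b))) NOR (((e NOR e) NOR (b NOR b)) NOR ((e NOR e) NOR (b NOR b))))) NOR ((((e NOR b) NOR (e NOR b)) NOR ((e NOR b) NOR (e NOR b))) NOR ((((e NOR e) NOR (b NOR b)) NOR ((e NOR e) NOR (b NOR b))) NOR (((e NOR e) NOR (b NOR b)) NOR ((e NOR e) NOR (b NOR b)))))))) NOR (((((e NOR e) NOR (b NOR b)) NOR ((e NOR e) NOR (b NOR b))) NOR (((((e NOR b) NOR (e NOR b)) NOR ((e NOR b) NOR (e NOR b))) NOR ((((e NOR e) NOR (b NOR b)) NOR ((e NOR e) NOR (b NOR b))) NOR (((e NOR e) NOR (b NOR b)) NOR ((e NOR e) NOR (b NOR b))))) NOR ((((e NOR b) NOR (e NOR b)) NOR ((e NOR b) NOR (e NOR b))) NOR ((((e NOR e) NOR (b NOR b)) NOR ((e NOR e) NOR (b NOR b))) NOR (((e NOR e) NOR (b NOR b)) NOR ((e NOR e) NOR (b NOR b))))))) NOR ((((e NOR e) NOR (b NOR b)) NOR ((e NOR e) NOR (b NOR b))) NOR (((((e NOR b) NOR (e NOR b)) NOR ((e NOR b) NOR (e NOR b))) NOR ((((e NOR e) NOR (b NOR b)) NOR ((e NOR e) NOR (b NOR b))) NOR (((e NOR e) NOR (b NOR b)) NOR ((e NOR e) NOR (b NOR b))))) NOR ((((e NOR b) NOR (e NOR b)) NOR ((e NOR b) NOR (e NOR b))) NOR ((((e NOR e) NOR (b NOR b)) NOR ((e NOR e) NOR (b NOR b))) NOR (((e NOR e) NOR (b NOR b)) NOR ((e NOR e) NOR (b NOR b))))))))))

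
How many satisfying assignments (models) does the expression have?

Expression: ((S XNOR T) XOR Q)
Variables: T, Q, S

Satisfying assignments: (0,0,0), (0,1,1), (1,0,1), (1,1,0)
Count: 4 out of 8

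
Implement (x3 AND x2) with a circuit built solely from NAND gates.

((x3 NAND x2) NAND (x3 NAND x2))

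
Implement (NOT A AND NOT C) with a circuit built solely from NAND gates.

(((A NAND A) NAND (C NAND C)) NAND ((A NAND A) NAND (C NAND C)))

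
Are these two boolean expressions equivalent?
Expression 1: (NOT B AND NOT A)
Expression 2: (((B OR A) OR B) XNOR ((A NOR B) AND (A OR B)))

Yes, they are equivalent — the two output columns agree on all 4 assignments:
B | A | Expression 1 | Expression 2
-----------------------------------
0 | 0 | 1 | 1
0 | 1 | 0 | 0
1 | 0 | 0 | 0
1 | 1 | 0 | 0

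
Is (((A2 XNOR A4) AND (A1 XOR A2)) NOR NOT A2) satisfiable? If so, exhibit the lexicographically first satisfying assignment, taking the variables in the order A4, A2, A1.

A4=0, A2=1, A1=0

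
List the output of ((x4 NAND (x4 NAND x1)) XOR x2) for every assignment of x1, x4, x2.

x1 | x4 | x2 | Output
---------------------
0 | 0 | 0 | 1
0 | 0 | 1 | 0
0 | 1 | 0 | 0
0 | 1 | 1 | 1
1 | 0 | 0 | 1
1 | 0 | 1 | 0
1 | 1 | 0 | 1
1 | 1 | 1 | 0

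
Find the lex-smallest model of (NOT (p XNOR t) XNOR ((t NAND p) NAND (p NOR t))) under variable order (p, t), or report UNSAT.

p=0, t=0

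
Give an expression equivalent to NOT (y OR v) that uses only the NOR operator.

(((y NOR v) NOR (y NOR v)) NOR ((y NOR v) NOR (y NOR v)))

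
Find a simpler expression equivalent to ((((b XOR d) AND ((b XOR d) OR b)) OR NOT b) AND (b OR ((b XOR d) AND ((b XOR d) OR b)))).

By distribution ((E OR v) AND (E OR NOT v) = E) then absorption (E AND (E OR v) = E):
= (b XOR d)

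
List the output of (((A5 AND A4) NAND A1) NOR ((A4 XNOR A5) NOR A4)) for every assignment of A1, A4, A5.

A1 | A4 | A5 | Output
---------------------
0 | 0 | 0 | 0
0 | 0 | 1 | 0
0 | 1 | 0 | 0
0 | 1 | 1 | 0
1 | 0 | 0 | 0
1 | 0 | 1 | 0
1 | 1 | 0 | 0
1 | 1 | 1 | 1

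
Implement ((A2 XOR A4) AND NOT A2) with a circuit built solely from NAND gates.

((((A2 NAND (A2 NAND A4)) NAND (A4 NAND (A2 NAND A4))) NAND (A2 NAND A2)) NAND (((A2 NAND (A2 NAND A4)) NAND (A4 NAND (A2 NAND A4))) NAND (A2 NAND A2)))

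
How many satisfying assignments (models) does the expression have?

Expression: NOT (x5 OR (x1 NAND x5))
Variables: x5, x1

No assignment satisfies the expression.
Count: 0 out of 4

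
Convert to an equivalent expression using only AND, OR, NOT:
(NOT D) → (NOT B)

D OR (NOT B)
(Implication elimination: A → B = NOT A OR B)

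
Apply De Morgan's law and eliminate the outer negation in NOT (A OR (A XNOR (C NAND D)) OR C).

NOT A AND NOT (A XNOR (C NAND D)) AND NOT C
De Morgan's: NOT(OR of terms) = AND of negations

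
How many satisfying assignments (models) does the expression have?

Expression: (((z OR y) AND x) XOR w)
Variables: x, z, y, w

Satisfying assignments: (0,0,0,1), (0,0,1,1), (0,1,0,1), (0,1,1,1), (1,0,0,1), (1,0,1,0), (1,1,0,0), (1,1,1,0)
Count: 8 out of 16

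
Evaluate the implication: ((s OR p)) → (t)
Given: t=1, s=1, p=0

Antecedent ((s OR p)) = 1; consequent (t) = 1.
1 → 1 = 1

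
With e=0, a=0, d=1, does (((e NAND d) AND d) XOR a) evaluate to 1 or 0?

Substituting: (((0 NAND 1) AND 1) XOR 0)
= 1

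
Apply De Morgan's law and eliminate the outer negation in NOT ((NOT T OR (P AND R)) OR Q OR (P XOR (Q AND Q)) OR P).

NOT (NOT T OR (P AND R)) AND NOT Q AND NOT (P XOR (Q AND Q)) AND NOT P
De Morgan's: NOT(OR of terms) = AND of negations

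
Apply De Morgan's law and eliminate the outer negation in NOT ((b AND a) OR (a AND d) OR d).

NOT (b AND a) AND NOT (a AND d) AND NOT d
De Morgan's: NOT(OR of terms) = AND of negations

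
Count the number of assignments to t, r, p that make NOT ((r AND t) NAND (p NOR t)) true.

No assignment satisfies the expression.
Count: 0 out of 8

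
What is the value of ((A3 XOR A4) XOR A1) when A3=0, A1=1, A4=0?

Substituting: ((0 XOR 0) XOR 1)
= 1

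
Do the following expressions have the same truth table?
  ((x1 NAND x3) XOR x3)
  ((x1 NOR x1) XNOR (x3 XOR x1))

No. Counterexample: with x3=0, x1=0, Expression 1 = 1 but Expression 2 = 0.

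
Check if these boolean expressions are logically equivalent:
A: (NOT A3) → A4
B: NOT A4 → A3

Yes, Contrapositive is always equivalent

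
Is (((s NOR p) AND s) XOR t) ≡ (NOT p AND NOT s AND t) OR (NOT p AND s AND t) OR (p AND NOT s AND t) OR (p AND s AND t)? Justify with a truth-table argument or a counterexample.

Yes, they are equivalent — the two output columns agree on all 8 assignments:
p | s | t | Expression 1 | Expression 2
---------------------------------------
0 | 0 | 0 | 0 | 0
0 | 0 | 1 | 1 | 1
0 | 1 | 0 | 0 | 0
0 | 1 | 1 | 1 | 1
1 | 0 | 0 | 0 | 0
1 | 0 | 1 | 1 | 1
1 | 1 | 0 | 0 | 0
1 | 1 | 1 | 1 | 1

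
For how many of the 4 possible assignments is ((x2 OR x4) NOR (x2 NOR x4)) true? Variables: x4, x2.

No assignment satisfies the expression.
Count: 0 out of 4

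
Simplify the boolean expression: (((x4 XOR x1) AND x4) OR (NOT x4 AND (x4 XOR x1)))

By distribution ((E AND v) OR (E AND NOT v) = E):
= (x4 XOR x1)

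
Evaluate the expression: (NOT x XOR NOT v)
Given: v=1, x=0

Substituting: (NOT 0 XOR NOT 1)
= 1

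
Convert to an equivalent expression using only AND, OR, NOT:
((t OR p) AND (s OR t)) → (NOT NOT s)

NOT ((t OR p) AND (s OR t)) OR (NOT NOT s)
(Implication elimination: A → B = NOT A OR B)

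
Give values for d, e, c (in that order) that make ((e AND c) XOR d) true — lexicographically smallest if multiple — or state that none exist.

d=0, e=1, c=1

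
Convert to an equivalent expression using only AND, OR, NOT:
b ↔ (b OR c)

(b AND (b OR c)) OR (NOT b AND NOT (b OR c))
(Biconditional = both true or both false)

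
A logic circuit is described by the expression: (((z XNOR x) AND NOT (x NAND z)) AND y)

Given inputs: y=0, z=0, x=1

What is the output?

Substituting: (((0 XNOR 1) AND NOT (1 NAND 0)) AND 0)
= 0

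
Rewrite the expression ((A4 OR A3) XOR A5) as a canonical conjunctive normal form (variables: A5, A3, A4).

(A5 OR A3 OR A4) AND (NOT A5 OR A3 OR NOT A4) AND (NOT A5 OR NOT A3 OR A4) AND (NOT A5 OR NOT A3 OR NOT A4)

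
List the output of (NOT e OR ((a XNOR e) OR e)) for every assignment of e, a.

e | a | Output
--------------
0 | 0 | 1
0 | 1 | 1
1 | 0 | 1
1 | 1 | 1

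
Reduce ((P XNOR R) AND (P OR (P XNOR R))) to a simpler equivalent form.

By absorption (E AND (E OR v) = E):
= (P XNOR R)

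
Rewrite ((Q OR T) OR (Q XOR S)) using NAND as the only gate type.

((((Q NAND Q) NAND (T NAND T)) NAND ((Q NAND Q) NAND (T NAND T))) NAND (((Q NAND (Q NAND S)) NAND (S NAND (Q NAND S))) NAND ((Q NAND (Q NAND S)) NAND (S NAND (Q NAND S)))))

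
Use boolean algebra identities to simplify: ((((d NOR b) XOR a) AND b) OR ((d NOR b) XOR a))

By absorption (E OR (E AND v) = E):
= ((d NOR b) XOR a)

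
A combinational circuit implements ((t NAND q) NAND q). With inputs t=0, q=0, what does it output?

Substituting: ((0 NAND 0) NAND 0)
= 1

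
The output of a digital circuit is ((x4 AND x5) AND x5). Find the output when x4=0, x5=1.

Substituting: ((0 AND 1) AND 1)
= 0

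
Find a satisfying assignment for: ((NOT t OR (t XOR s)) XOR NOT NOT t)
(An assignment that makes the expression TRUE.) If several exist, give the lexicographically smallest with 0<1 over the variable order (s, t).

s=0, t=0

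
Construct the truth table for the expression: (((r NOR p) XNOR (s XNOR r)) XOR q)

r | p | q | s | Output
----------------------
0 | 0 | 0 | 0 | 1
0 | 0 | 0 | 1 | 0
0 | 0 | 1 | 0 | 0
0 | 0 | 1 | 1 | 1
0 | 1 | 0 | 0 | 0
0 | 1 | 0 | 1 | 1
0 | 1 | 1 | 0 | 1
0 | 1 | 1 | 1 | 0
1 | 0 | 0 | 0 | 1
1 | 0 | 0 | 1 | 0
1 | 0 | 1 | 0 | 0
1 | 0 | 1 | 1 | 1
1 | 1 | 0 | 0 | 1
1 | 1 | 0 | 1 | 0
1 | 1 | 1 | 0 | 0
1 | 1 | 1 | 1 | 1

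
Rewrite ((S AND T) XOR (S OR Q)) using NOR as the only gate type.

((((((S NOR S) NOR (T NOR T)) NOR ((S NOR Q) NOR (S NOR Q))) NOR (((S NOR S) NOR (T NOR T)) NOR ((S NOR Q) NOR (S NOR Q)))) NOR ((((S NOR S) NOR (T NOR T)) NOR ((S NOR Q) NOR (S NOR Q))) NOR (((S NOR S) NOR (T NOR T)) NOR ((S NOR Q) NOR (S NOR Q))))) NOR ((((((S NOR S) NOR (T NOR T)) NOR ((S NOR S) NOR (T NOR T))) NOR (((S NOR Q) NOR (S NOR Q)) NOR ((S NOR Q) NOR (S NOR Q)))) NOR ((((S NOR S) NOR (T NOR T)) NOR ((S NOR S) NOR (T NOR T))) NOR (((S NOR Q) NOR (S NOR Q)) NOR ((S NOR Q) NOR (S NOR Q))))) NOR (((((S NOR S) NOR (T NOR T)) NOR ((S NOR S) NOR (T NOR T))) NOR (((S NOR Q) NOR (S NOR Q)) NOR ((S NOR Q) NOR (S NOR Q)))) NOR ((((S NOR S) NOR (T NOR T)) NOR ((S NOR S) NOR (T NOR T))) NOR (((S NOR Q) NOR (S NOR Q)) NOR ((S NOR Q) NOR (S NOR Q)))))))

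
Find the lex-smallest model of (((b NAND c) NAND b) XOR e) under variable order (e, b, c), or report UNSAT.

e=0, b=0, c=0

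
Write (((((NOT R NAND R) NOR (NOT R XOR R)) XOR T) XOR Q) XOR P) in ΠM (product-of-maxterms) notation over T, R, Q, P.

ΠM(0, 3, 4, 7, 9, 10, 13, 14) = (T OR R OR Q OR P) AND (T OR R OR NOT Q OR NOT P) AND (T OR NOT R OR Q OR P) AND (T OR NOT R OR NOT Q OR NOT P) AND (NOT T OR R OR Q OR NOT P) AND (NOT T OR R OR NOT Q OR P) AND (NOT T OR NOT R OR Q OR NOT P) AND (NOT T OR NOT R OR NOT Q OR P)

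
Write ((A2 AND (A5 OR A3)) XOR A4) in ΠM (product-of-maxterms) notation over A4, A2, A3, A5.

ΠM(0, 1, 2, 3, 4, 13, 14, 15) = (A4 OR A2 OR A3 OR A5) AND (A4 OR A2 OR A3 OR NOT A5) AND (A4 OR A2 OR NOT A3 OR A5) AND (A4 OR A2 OR NOT A3 OR NOT A5) AND (A4 OR NOT A2 OR A3 OR A5) AND (NOT A4 OR NOT A2 OR A3 OR NOT A5) AND (NOT A4 OR NOT A2 OR NOT A3 OR A5) AND (NOT A4 OR NOT A2 OR NOT A3 OR NOT A5)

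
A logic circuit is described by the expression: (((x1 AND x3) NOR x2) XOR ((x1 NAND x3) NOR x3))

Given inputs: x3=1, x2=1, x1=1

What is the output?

Substituting: (((1 AND 1) NOR 1) XOR ((1 NAND 1) NOR 1))
= 0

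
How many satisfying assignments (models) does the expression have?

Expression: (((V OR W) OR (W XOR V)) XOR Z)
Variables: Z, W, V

Satisfying assignments: (0,0,1), (0,1,0), (0,1,1), (1,0,0)
Count: 4 out of 8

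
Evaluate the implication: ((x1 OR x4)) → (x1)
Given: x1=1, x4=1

Antecedent ((x1 OR x4)) = 1; consequent (x1) = 1.
1 → 1 = 1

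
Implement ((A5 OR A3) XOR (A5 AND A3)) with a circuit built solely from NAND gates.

((((A5 NAND A5) NAND (A3 NAND A3)) NAND (((A5 NAND A5) NAND (A3 NAND A3)) NAND ((A5 NAND A3) NAND (A5 NAND A3)))) NAND (((A5 NAND A3) NAND (A5 NAND A3)) NAND (((A5 NAND A5) NAND (A3 NAND A3)) NAND ((A5 NAND A3) NAND (A5 NAND A3)))))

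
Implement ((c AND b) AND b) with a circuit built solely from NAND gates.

((((c NAND b) NAND (c NAND b)) NAND b) NAND (((c NAND b) NAND (c NAND b)) NAND b))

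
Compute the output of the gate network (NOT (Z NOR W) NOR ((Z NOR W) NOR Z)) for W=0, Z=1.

Substituting: (NOT (1 NOR 0) NOR ((1 NOR 0) NOR 1))
= 0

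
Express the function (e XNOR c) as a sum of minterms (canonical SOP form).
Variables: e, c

Σm(0, 3) = (NOT e AND NOT c) OR (e AND c)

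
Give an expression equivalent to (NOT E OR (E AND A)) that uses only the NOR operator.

(((E NOR E) NOR ((E NOR E) NOR (A NOR A))) NOR ((E NOR E) NOR ((E NOR E) NOR (A NOR A))))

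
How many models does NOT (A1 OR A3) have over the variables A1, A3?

Satisfying assignments: (0,0)
Count: 1 out of 4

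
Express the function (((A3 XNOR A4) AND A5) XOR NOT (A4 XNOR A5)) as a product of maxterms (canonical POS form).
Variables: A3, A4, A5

ΠM(0, 1, 3, 4) = (A3 OR A4 OR A5) AND (A3 OR A4 OR NOT A5) AND (A3 OR NOT A4 OR NOT A5) AND (NOT A3 OR A4 OR A5)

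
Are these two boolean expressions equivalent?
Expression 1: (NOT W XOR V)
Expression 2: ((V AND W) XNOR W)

No. Counterexample: with W=0, V=1, Expression 1 = 0 but Expression 2 = 1.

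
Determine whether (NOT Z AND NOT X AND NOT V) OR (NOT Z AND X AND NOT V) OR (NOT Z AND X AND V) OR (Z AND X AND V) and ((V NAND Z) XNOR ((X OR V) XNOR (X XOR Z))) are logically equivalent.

Yes, they are equivalent — the two output columns agree on all 8 assignments:
Z | X | V | Expression 1 | Expression 2
---------------------------------------
0 | 0 | 0 | 1 | 1
0 | 0 | 1 | 0 | 0
0 | 1 | 0 | 1 | 1
0 | 1 | 1 | 1 | 1
1 | 0 | 0 | 0 | 0
1 | 0 | 1 | 0 | 0
1 | 1 | 0 | 0 | 0
1 | 1 | 1 | 1 | 1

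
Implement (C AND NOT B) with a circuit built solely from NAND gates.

((C NAND (B NAND B)) NAND (C NAND (B NAND B)))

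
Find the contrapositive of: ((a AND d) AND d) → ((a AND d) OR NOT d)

Contrapositive: NOT ((a AND d) OR NOT d) → NOT ((a AND d) AND d)
Note: A statement and its contrapositive are logically equivalent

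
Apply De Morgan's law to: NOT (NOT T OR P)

T AND NOT P
De Morgan's: NOT(OR of terms) = AND of negations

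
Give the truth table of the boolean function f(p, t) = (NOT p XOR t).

p | t | Output
--------------
0 | 0 | 1
0 | 1 | 0
1 | 0 | 0
1 | 1 | 1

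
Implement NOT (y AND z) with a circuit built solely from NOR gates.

(((y NOR y) NOR (z NOR z)) NOR ((y NOR y) NOR (z NOR z)))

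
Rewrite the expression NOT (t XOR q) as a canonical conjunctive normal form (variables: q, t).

(q OR NOT t) AND (NOT q OR t)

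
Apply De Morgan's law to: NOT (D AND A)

NOT D OR NOT A
De Morgan's: NOT(AND of terms) = OR of negations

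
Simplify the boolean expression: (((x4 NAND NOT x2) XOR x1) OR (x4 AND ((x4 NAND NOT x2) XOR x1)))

By absorption (E OR (E AND v) = E):
= ((x4 NAND NOT x2) XOR x1)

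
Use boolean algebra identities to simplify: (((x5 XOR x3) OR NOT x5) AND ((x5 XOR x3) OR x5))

By distribution ((E OR v) AND (E OR NOT v) = E):
= (x5 XOR x3)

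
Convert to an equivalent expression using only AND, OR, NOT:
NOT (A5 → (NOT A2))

A5 AND A2
(Negated implication: NOT(A → B) = A AND NOT B)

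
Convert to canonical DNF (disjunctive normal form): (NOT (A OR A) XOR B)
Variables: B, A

(NOT B AND NOT A) OR (B AND A)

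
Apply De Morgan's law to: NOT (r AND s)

NOT r OR NOT s
De Morgan's: NOT(AND of terms) = OR of negations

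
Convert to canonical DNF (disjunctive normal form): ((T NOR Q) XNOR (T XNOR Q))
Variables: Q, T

(NOT Q AND NOT T) OR (NOT Q AND T) OR (Q AND NOT T)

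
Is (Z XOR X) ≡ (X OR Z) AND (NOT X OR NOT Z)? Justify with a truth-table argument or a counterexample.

Yes, they are equivalent — the two output columns agree on all 4 assignments:
X | Z | Expression 1 | Expression 2
-----------------------------------
0 | 0 | 0 | 0
0 | 1 | 1 | 1
1 | 0 | 1 | 1
1 | 1 | 0 | 0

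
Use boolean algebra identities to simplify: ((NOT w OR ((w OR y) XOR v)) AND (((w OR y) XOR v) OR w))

By distribution ((E OR v) AND (E OR NOT v) = E):
= ((w OR y) XOR v)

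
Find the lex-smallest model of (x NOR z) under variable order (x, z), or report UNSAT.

x=0, z=0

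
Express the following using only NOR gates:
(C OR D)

((C NOR D) NOR (C NOR D))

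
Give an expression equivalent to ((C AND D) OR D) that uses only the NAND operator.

((((C NAND D) NAND (C NAND D)) NAND ((C NAND D) NAND (C NAND D))) NAND (D NAND D))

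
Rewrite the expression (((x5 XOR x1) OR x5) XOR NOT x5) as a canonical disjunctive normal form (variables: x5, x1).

(NOT x5 AND NOT x1) OR (x5 AND NOT x1) OR (x5 AND x1)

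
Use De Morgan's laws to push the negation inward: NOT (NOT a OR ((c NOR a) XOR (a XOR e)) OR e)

a AND NOT ((c NOR a) XOR (a XOR e)) AND NOT e
De Morgan's: NOT(OR of terms) = AND of negations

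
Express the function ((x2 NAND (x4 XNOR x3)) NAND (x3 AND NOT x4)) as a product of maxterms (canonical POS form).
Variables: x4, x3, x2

ΠM(2, 3) = (x4 OR NOT x3 OR x2) AND (x4 OR NOT x3 OR NOT x2)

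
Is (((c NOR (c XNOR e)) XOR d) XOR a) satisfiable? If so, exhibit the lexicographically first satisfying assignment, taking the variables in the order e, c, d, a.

e=0, c=0, d=0, a=1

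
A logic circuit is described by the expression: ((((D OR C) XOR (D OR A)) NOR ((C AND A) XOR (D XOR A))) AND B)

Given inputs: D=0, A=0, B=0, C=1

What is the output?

Substituting: ((((0 OR 1) XOR (0 OR 0)) NOR ((1 AND 0) XOR (0 XOR 0))) AND 0)
= 0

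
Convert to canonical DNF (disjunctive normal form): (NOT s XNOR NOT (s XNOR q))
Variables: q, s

(q AND NOT s) OR (q AND s)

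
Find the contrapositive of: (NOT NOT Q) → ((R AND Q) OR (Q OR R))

Contrapositive: NOT ((R AND Q) OR (Q OR R)) → NOT Q
Note: A statement and its contrapositive are logically equivalent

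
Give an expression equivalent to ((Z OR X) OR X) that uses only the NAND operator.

((((Z NAND Z) NAND (X NAND X)) NAND ((Z NAND Z) NAND (X NAND X))) NAND (X NAND X))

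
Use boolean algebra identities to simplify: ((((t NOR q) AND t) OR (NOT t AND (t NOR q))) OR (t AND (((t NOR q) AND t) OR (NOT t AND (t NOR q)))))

By absorption (E OR (E AND v) = E) then distribution ((E AND v) OR (E AND NOT v) = E):
= (t NOR q)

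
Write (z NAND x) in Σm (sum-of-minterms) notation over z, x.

Σm(0, 1, 2) = (NOT z AND NOT x) OR (NOT z AND x) OR (z AND NOT x)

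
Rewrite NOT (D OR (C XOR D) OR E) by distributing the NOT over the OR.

NOT D AND NOT (C XOR D) AND NOT E
De Morgan's: NOT(OR of terms) = AND of negations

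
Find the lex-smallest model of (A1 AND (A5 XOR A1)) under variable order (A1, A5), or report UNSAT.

A1=1, A5=0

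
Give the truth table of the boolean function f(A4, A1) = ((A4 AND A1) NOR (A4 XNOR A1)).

A4 | A1 | Output
----------------
0 | 0 | 0
0 | 1 | 1
1 | 0 | 1
1 | 1 | 0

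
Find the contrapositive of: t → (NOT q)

Contrapositive: q → NOT t
Note: A statement and its contrapositive are logically equivalent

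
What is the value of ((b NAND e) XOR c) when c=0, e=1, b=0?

Substituting: ((0 NAND 1) XOR 0)
= 1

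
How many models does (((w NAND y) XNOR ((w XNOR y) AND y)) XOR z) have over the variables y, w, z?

Satisfying assignments: (0,0,1), (0,1,1), (1,0,1), (1,1,1)
Count: 4 out of 8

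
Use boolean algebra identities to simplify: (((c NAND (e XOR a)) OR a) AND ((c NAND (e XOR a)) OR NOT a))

By distribution ((E OR v) AND (E OR NOT v) = E):
= (c NAND (e XOR a))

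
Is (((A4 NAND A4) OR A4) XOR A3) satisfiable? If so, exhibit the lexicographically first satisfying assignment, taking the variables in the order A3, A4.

A3=0, A4=0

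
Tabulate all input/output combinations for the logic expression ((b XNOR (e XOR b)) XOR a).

e | b | a | Output
------------------
0 | 0 | 0 | 1
0 | 0 | 1 | 0
0 | 1 | 0 | 1
0 | 1 | 1 | 0
1 | 0 | 0 | 0
1 | 0 | 1 | 1
1 | 1 | 0 | 0
1 | 1 | 1 | 1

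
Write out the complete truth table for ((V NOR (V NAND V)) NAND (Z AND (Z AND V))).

Z | V | Output
--------------
0 | 0 | 1
0 | 1 | 1
1 | 0 | 1
1 | 1 | 1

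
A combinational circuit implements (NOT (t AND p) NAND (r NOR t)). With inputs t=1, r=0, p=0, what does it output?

Substituting: (NOT (1 AND 0) NAND (0 NOR 1))
= 1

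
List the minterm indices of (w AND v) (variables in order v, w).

Σm(3) = (v AND w)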